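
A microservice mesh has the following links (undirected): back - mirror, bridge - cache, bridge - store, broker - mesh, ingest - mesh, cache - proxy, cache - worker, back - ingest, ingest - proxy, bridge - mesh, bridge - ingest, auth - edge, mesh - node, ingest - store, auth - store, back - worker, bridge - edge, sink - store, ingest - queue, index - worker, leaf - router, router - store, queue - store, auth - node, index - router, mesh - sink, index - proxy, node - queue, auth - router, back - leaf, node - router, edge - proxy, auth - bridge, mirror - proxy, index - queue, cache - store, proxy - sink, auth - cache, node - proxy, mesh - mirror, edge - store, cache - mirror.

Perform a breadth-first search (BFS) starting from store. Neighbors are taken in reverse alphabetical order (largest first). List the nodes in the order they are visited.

store -> sink -> router -> queue -> ingest -> edge -> cache -> bridge -> auth -> proxy -> mesh -> node -> leaf -> index -> back -> worker -> mirror -> broker

Visit store; enqueue sink, router, queue, ingest, edge, cache, bridge, auth → queue [sink, router, queue, ingest, edge, cache, bridge, auth]
Visit sink; enqueue proxy, mesh → queue [router, queue, ingest, edge, cache, bridge, auth, proxy, mesh]
Visit router; enqueue node, leaf, index → queue [queue, ingest, edge, cache, bridge, auth, proxy, mesh, node, leaf, index]
Visit queue → queue [ingest, edge, cache, bridge, auth, proxy, mesh, node, leaf, index]
Visit ingest; enqueue back → queue [edge, cache, bridge, auth, proxy, mesh, node, leaf, index, back]
Visit edge → queue [cache, bridge, auth, proxy, mesh, node, leaf, index, back]
Visit cache; enqueue worker, mirror → queue [bridge, auth, proxy, mesh, node, leaf, index, back, worker, mirror]
Visit bridge → queue [auth, proxy, mesh, node, leaf, index, back, worker, mirror]
Visit auth → queue [proxy, mesh, node, leaf, index, back, worker, mirror]
Visit proxy → queue [mesh, node, leaf, index, back, worker, mirror]
Visit mesh; enqueue broker → queue [node, leaf, index, back, worker, mirror, broker]
Visit node → queue [leaf, index, back, worker, mirror, broker]
Visit leaf → queue [index, back, worker, mirror, broker]
Visit index → queue [back, worker, mirror, broker]
Visit back → queue [worker, mirror, broker]
Visit worker → queue [mirror, broker]
Visit mirror → queue [broker]
Visit broker → queue []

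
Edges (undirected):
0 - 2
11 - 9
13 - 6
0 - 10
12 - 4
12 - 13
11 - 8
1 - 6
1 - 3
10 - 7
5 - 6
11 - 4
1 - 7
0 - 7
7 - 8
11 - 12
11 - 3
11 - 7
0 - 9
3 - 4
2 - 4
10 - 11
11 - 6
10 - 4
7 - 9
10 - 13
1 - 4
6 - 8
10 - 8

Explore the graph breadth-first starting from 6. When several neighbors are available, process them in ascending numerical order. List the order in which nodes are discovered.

6 → 1 → 5 → 8 → 11 → 13 → 3 → 4 → 7 → 10 → 9 → 12 → 2 → 0

Visit 6; enqueue 1, 5, 8, 11, 13 → queue [1, 5, 8, 11, 13]
Visit 1; enqueue 3, 4, 7 → queue [5, 8, 11, 13, 3, 4, 7]
Visit 5 → queue [8, 11, 13, 3, 4, 7]
Visit 8; enqueue 10 → queue [11, 13, 3, 4, 7, 10]
Visit 11; enqueue 9, 12 → queue [13, 3, 4, 7, 10, 9, 12]
Visit 13 → queue [3, 4, 7, 10, 9, 12]
Visit 3 → queue [4, 7, 10, 9, 12]
Visit 4; enqueue 2 → queue [7, 10, 9, 12, 2]
Visit 7; enqueue 0 → queue [10, 9, 12, 2, 0]
Visit 10 → queue [9, 12, 2, 0]
Visit 9 → queue [12, 2, 0]
Visit 12 → queue [2, 0]
Visit 2 → queue [0]
Visit 0 → queue []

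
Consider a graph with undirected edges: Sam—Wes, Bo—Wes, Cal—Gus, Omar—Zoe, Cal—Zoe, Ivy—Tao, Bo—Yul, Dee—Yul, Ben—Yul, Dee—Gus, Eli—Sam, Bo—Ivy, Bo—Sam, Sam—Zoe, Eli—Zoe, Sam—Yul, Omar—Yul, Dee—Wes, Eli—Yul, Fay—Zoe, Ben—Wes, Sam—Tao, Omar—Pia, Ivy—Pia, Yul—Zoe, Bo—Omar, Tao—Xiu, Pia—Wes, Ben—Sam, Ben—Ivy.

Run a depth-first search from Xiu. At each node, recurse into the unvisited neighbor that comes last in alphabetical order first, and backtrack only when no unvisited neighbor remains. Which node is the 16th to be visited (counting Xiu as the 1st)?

Fay

Visit Xiu
Xiu → Tao
Tao → Sam
Sam → Zoe
Zoe → Yul
Yul → Omar
Omar → Pia
Pia → Wes
Wes → Dee
Dee → Gus
Gus → Cal
Wes → Bo
Bo → Ivy
Ivy → Ben
Yul → Eli
Zoe → Fay

Visit order: Xiu, Tao, Sam, Zoe, Yul, Omar, Pia, Wes, Dee, Gus, Cal, Bo, Ivy, Ben, Eli, Fay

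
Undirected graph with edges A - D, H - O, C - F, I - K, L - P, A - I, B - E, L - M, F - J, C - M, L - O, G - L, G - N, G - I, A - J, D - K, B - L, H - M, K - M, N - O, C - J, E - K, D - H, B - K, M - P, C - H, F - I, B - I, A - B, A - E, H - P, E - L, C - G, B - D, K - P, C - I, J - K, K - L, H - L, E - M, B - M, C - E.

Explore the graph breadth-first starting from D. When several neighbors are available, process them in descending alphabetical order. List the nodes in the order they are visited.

D, K, H, B, A, P, M, L, J, I, E, O, C, G, F, N

Visit D; enqueue K, H, B, A → queue [K, H, B, A]
Visit K; enqueue P, M, L, J, I, E → queue [H, B, A, P, M, L, J, I, E]
Visit H; enqueue O, C → queue [B, A, P, M, L, J, I, E, O, C]
Visit B → queue [A, P, M, L, J, I, E, O, C]
Visit A → queue [P, M, L, J, I, E, O, C]
Visit P → queue [M, L, J, I, E, O, C]
Visit M → queue [L, J, I, E, O, C]
Visit L; enqueue G → queue [J, I, E, O, C, G]
Visit J; enqueue F → queue [I, E, O, C, G, F]
Visit I → queue [E, O, C, G, F]
Visit E → queue [O, C, G, F]
Visit O; enqueue N → queue [C, G, F, N]
Visit C → queue [G, F, N]
Visit G → queue [F, N]
Visit F → queue [N]
Visit N → queue []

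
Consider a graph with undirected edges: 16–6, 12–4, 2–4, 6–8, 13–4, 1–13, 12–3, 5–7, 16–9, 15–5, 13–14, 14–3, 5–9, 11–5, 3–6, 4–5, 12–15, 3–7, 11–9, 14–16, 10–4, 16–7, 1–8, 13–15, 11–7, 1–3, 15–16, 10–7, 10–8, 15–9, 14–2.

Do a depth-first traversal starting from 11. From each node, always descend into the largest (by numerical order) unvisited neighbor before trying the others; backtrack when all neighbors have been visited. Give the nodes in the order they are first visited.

Visit 11
11 → 9
9 → 16
16 → 15
15 → 13
13 → 14
14 → 3
3 → 12
12 → 4
4 → 10
10 → 8
8 → 6
8 → 1
10 → 7
7 → 5
4 → 2

11 9 16 15 13 14 3 12 4 10 8 6 1 7 5 2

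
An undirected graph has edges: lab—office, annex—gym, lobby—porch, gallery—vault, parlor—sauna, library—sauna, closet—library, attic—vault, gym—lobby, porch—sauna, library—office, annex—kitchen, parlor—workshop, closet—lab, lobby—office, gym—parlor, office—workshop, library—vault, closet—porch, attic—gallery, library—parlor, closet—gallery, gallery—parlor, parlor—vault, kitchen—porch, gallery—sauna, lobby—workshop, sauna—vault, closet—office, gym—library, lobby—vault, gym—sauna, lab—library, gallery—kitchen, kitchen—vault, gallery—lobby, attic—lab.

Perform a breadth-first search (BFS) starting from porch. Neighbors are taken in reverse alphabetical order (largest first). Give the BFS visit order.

Visit porch; enqueue sauna, lobby, kitchen, closet → queue [sauna, lobby, kitchen, closet]
Visit sauna; enqueue vault, parlor, library, gym, gallery → queue [lobby, kitchen, closet, vault, parlor, library, gym, gallery]
Visit lobby; enqueue workshop, office → queue [kitchen, closet, vault, parlor, library, gym, gallery, workshop, office]
Visit kitchen; enqueue annex → queue [closet, vault, parlor, library, gym, gallery, workshop, office, annex]
Visit closet; enqueue lab → queue [vault, parlor, library, gym, gallery, workshop, office, annex, lab]
Visit vault; enqueue attic → queue [parlor, library, gym, gallery, workshop, office, annex, lab, attic]
Visit parlor → queue [library, gym, gallery, workshop, office, annex, lab, attic]
Visit library → queue [gym, gallery, workshop, office, annex, lab, attic]
Visit gym → queue [gallery, workshop, office, annex, lab, attic]
Visit gallery → queue [workshop, office, annex, lab, attic]
Visit workshop → queue [office, annex, lab, attic]
Visit office → queue [annex, lab, attic]
Visit annex → queue [lab, attic]
Visit lab → queue [attic]
Visit attic → queue []

porch, sauna, lobby, kitchen, closet, vault, parlor, library, gym, gallery, workshop, office, annex, lab, attic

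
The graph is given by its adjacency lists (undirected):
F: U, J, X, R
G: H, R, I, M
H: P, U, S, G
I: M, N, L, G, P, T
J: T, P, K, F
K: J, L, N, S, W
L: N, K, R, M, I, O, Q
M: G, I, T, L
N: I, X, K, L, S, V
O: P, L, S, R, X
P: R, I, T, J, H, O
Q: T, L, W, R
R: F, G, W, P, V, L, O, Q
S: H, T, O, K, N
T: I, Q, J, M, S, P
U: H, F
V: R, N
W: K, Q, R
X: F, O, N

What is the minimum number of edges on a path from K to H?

2

Level 0: K
Level 1: J, L, N, S, W
Level 2: F, H, I, M, O, P, Q, R, T, V, X
Level 3: G, U
H first appears at level 2.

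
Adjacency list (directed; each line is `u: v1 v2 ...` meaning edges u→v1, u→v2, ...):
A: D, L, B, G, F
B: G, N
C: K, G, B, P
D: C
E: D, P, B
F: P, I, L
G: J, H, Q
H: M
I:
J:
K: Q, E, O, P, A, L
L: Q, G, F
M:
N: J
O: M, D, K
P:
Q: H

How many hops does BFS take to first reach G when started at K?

Level 0: K
Level 1: A, E, L, O, P, Q
Level 2: B, D, F, G, H, M
Level 3: C, I, J, N
G first appears at level 2.

2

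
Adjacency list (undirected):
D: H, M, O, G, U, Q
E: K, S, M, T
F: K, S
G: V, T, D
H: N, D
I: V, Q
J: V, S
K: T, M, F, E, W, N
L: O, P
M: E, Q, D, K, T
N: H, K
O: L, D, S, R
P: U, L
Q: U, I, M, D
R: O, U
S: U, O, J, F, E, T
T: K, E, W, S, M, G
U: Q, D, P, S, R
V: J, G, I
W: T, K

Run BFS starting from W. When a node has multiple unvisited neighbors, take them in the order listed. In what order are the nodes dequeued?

W, T, K, E, S, M, G, F, N, U, O, J, Q, D, V, H, P, R, L, I

Visit W; enqueue T, K → queue [T, K]
Visit T; enqueue E, S, M, G → queue [K, E, S, M, G]
Visit K; enqueue F, N → queue [E, S, M, G, F, N]
Visit E → queue [S, M, G, F, N]
Visit S; enqueue U, O, J → queue [M, G, F, N, U, O, J]
Visit M; enqueue Q, D → queue [G, F, N, U, O, J, Q, D]
Visit G; enqueue V → queue [F, N, U, O, J, Q, D, V]
Visit F → queue [N, U, O, J, Q, D, V]
Visit N; enqueue H → queue [U, O, J, Q, D, V, H]
Visit U; enqueue P, R → queue [O, J, Q, D, V, H, P, R]
Visit O; enqueue L → queue [J, Q, D, V, H, P, R, L]
Visit J → queue [Q, D, V, H, P, R, L]
Visit Q; enqueue I → queue [D, V, H, P, R, L, I]
Visit D → queue [V, H, P, R, L, I]
Visit V → queue [H, P, R, L, I]
Visit H → queue [P, R, L, I]
Visit P → queue [R, L, I]
Visit R → queue [L, I]
Visit L → queue [I]
Visit I → queue []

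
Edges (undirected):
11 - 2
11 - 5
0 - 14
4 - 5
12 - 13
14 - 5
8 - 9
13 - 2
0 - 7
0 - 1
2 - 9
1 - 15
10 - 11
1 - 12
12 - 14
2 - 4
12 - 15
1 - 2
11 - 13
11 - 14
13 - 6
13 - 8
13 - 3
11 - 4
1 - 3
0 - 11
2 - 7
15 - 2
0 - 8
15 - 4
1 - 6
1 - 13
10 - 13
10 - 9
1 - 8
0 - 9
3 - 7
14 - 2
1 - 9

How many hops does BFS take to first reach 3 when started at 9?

2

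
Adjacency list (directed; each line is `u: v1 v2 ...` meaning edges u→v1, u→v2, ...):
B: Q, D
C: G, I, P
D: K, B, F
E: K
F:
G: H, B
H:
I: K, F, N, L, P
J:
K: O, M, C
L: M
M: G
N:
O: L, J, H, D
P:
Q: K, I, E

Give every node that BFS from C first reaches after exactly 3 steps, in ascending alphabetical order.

Level 0: C
Level 1: G, I, P
Level 2: B, F, H, K, L, N
Level 3: D, M, O, Q
Level 4: E, J

D, M, O, Q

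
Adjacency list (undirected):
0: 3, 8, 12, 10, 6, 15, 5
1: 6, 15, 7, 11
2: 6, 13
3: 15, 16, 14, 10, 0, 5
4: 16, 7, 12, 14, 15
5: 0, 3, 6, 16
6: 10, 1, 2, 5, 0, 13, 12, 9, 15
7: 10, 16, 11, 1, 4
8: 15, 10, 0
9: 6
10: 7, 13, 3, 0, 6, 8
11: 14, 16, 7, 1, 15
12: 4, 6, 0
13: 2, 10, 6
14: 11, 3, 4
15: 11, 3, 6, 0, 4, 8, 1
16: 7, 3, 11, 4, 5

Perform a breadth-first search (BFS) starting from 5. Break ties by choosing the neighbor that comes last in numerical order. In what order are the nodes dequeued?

Visit 5; enqueue 16, 6, 3, 0 → queue [16, 6, 3, 0]
Visit 16; enqueue 11, 7, 4 → queue [6, 3, 0, 11, 7, 4]
Visit 6; enqueue 15, 13, 12, 10, 9, 2, 1 → queue [3, 0, 11, 7, 4, 15, 13, 12, 10, 9, 2, 1]
Visit 3; enqueue 14 → queue [0, 11, 7, 4, 15, 13, 12, 10, 9, 2, 1, 14]
Visit 0; enqueue 8 → queue [11, 7, 4, 15, 13, 12, 10, 9, 2, 1, 14, 8]
Visit 11 → queue [7, 4, 15, 13, 12, 10, 9, 2, 1, 14, 8]
Visit 7 → queue [4, 15, 13, 12, 10, 9, 2, 1, 14, 8]
Visit 4 → queue [15, 13, 12, 10, 9, 2, 1, 14, 8]
Visit 15 → queue [13, 12, 10, 9, 2, 1, 14, 8]
Visit 13 → queue [12, 10, 9, 2, 1, 14, 8]
Visit 12 → queue [10, 9, 2, 1, 14, 8]
Visit 10 → queue [9, 2, 1, 14, 8]
Visit 9 → queue [2, 1, 14, 8]
Visit 2 → queue [1, 14, 8]
Visit 1 → queue [14, 8]
Visit 14 → queue [8]
Visit 8 → queue []

5 16 6 3 0 11 7 4 15 13 12 10 9 2 1 14 8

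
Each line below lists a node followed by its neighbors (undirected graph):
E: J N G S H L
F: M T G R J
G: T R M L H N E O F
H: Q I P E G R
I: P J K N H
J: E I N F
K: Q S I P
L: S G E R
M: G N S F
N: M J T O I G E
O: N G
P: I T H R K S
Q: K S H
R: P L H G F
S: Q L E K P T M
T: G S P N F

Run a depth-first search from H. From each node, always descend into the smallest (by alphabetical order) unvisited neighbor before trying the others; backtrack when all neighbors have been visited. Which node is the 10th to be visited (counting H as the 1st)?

L

Visit H
H → E
E → G
G → F
F → J
J → I
I → K
K → P
P → R
R → L
L → S
S → M
M → N
N → O
N → T
S → Q

Visit order: H, E, G, F, J, I, K, P, R, L, S, M, N, O, T, Q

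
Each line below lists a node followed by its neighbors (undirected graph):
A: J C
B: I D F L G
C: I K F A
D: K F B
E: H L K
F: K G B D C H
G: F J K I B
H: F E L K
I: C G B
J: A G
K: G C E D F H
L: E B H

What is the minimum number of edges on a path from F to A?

2

Level 0: F
Level 1: B, C, D, G, H, K
Level 2: A, E, I, J, L
A first appears at level 2.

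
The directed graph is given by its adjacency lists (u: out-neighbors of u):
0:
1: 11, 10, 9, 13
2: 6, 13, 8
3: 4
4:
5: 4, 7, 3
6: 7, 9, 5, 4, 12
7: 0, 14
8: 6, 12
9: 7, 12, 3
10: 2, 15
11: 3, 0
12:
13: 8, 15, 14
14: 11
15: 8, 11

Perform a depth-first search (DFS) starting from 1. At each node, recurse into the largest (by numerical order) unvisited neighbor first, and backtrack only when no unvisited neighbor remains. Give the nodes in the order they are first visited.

1, 13, 15, 11, 3, 4, 0, 8, 12, 6, 9, 7, 14, 5, 10, 2

Visit 1
1 → 13
13 → 15
15 → 11
11 → 3
3 → 4
11 → 0
15 → 8
8 → 12
8 → 6
6 → 9
9 → 7
7 → 14
6 → 5
1 → 10
10 → 2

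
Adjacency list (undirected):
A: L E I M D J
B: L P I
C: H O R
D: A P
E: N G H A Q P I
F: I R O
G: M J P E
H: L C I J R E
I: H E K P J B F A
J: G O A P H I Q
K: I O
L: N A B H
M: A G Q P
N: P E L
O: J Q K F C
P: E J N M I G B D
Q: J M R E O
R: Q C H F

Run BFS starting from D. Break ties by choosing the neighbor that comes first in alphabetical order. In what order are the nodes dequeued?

D A P E I J L M B G N H Q F K O C R

Visit D; enqueue A, P → queue [A, P]
Visit A; enqueue E, I, J, L, M → queue [P, E, I, J, L, M]
Visit P; enqueue B, G, N → queue [E, I, J, L, M, B, G, N]
Visit E; enqueue H, Q → queue [I, J, L, M, B, G, N, H, Q]
Visit I; enqueue F, K → queue [J, L, M, B, G, N, H, Q, F, K]
Visit J; enqueue O → queue [L, M, B, G, N, H, Q, F, K, O]
Visit L → queue [M, B, G, N, H, Q, F, K, O]
Visit M → queue [B, G, N, H, Q, F, K, O]
Visit B → queue [G, N, H, Q, F, K, O]
Visit G → queue [N, H, Q, F, K, O]
Visit N → queue [H, Q, F, K, O]
Visit H; enqueue C, R → queue [Q, F, K, O, C, R]
Visit Q → queue [F, K, O, C, R]
Visit F → queue [K, O, C, R]
Visit K → queue [O, C, R]
Visit O → queue [C, R]
Visit C → queue [R]
Visit R → queue []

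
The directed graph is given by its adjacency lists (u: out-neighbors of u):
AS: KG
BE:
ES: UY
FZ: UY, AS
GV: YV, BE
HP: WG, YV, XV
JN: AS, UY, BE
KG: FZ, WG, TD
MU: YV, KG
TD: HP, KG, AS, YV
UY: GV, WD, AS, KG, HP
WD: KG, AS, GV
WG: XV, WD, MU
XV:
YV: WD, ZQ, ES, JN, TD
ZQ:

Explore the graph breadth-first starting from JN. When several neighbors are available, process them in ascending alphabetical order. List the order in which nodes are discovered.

JN, AS, BE, UY, KG, GV, HP, WD, FZ, TD, WG, YV, XV, MU, ES, ZQ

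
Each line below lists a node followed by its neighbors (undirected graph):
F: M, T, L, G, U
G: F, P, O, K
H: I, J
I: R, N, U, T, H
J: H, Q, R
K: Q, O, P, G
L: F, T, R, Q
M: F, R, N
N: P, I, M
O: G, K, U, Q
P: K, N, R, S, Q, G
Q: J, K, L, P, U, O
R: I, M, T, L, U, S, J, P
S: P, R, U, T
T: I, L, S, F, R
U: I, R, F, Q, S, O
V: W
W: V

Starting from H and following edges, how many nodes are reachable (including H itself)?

16

BFS from H visits: H, I, J, N, R, T, U, Q, M, P, L, S, F, O, K, G
Reachable nodes: 16 of 18 total.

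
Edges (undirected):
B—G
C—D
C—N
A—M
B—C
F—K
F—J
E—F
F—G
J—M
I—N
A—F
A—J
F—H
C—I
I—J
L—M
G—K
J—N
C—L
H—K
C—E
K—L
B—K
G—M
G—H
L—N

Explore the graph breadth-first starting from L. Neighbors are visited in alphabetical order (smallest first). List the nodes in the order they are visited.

Visit L; enqueue C, K, M, N → queue [C, K, M, N]
Visit C; enqueue B, D, E, I → queue [K, M, N, B, D, E, I]
Visit K; enqueue F, G, H → queue [M, N, B, D, E, I, F, G, H]
Visit M; enqueue A, J → queue [N, B, D, E, I, F, G, H, A, J]
Visit N → queue [B, D, E, I, F, G, H, A, J]
Visit B → queue [D, E, I, F, G, H, A, J]
Visit D → queue [E, I, F, G, H, A, J]
Visit E → queue [I, F, G, H, A, J]
Visit I → queue [F, G, H, A, J]
Visit F → queue [G, H, A, J]
Visit G → queue [H, A, J]
Visit H → queue [A, J]
Visit A → queue [J]
Visit J → queue []

L -> C -> K -> M -> N -> B -> D -> E -> I -> F -> G -> H -> A -> J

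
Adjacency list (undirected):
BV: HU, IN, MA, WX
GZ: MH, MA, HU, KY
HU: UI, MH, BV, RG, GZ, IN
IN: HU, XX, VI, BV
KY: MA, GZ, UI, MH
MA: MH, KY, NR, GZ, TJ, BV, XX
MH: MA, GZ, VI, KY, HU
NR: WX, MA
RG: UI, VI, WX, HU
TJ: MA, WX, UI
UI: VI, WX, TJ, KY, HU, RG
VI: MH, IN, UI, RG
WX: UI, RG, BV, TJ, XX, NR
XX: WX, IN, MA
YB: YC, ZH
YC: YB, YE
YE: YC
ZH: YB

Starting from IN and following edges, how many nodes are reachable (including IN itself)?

14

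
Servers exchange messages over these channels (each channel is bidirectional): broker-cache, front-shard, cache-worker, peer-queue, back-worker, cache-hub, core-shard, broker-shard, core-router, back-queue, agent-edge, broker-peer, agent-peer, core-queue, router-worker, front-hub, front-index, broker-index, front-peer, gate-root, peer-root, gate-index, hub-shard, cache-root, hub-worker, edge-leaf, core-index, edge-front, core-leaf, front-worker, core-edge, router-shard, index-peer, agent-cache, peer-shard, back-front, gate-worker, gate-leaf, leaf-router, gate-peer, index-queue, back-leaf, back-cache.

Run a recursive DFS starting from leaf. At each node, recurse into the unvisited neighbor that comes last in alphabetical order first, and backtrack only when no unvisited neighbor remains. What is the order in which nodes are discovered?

Visit leaf
leaf → router
router → worker
worker → hub
hub → shard
shard → peer
peer → root
root → gate
gate → index
index → queue
queue → core
core → edge
edge → front
front → back
back → cache
cache → broker
cache → agent

leaf → router → worker → hub → shard → peer → root → gate → index → queue → core → edge → front → back → cache → broker → agent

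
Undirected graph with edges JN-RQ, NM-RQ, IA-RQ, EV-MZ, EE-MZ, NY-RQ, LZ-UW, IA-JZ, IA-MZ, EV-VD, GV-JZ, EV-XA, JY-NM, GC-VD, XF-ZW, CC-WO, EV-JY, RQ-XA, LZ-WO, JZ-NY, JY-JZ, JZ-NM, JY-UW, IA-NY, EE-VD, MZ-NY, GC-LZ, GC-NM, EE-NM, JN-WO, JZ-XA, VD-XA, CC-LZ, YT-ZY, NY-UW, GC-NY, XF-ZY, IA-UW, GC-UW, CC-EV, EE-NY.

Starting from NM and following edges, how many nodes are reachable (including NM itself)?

18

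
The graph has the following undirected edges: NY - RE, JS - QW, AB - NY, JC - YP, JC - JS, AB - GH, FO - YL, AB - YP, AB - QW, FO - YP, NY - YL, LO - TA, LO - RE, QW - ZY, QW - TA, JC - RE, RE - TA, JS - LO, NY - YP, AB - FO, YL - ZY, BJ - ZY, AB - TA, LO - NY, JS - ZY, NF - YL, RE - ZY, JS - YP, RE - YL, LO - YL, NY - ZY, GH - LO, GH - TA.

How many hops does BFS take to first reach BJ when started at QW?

Level 0: QW
Level 1: AB, JS, TA, ZY
Level 2: BJ, FO, GH, JC, LO, NY, RE, YL, YP
Level 3: NF
BJ first appears at level 2.

2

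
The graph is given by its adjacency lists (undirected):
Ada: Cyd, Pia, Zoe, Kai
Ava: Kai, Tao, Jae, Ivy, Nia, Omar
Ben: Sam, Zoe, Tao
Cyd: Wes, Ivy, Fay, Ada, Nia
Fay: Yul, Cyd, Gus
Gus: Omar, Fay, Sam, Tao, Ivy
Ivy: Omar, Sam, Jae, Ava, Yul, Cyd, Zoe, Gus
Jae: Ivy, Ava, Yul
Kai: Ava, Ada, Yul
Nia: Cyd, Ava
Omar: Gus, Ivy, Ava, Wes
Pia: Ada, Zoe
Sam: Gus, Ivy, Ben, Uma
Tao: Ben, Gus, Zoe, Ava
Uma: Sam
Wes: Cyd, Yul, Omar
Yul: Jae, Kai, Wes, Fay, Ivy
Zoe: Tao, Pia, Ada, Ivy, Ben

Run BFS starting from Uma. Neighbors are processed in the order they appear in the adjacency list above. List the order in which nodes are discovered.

Uma, Sam, Gus, Ivy, Ben, Omar, Fay, Tao, Jae, Ava, Yul, Cyd, Zoe, Wes, Kai, Nia, Ada, Pia

Visit Uma; enqueue Sam → queue [Sam]
Visit Sam; enqueue Gus, Ivy, Ben → queue [Gus, Ivy, Ben]
Visit Gus; enqueue Omar, Fay, Tao → queue [Ivy, Ben, Omar, Fay, Tao]
Visit Ivy; enqueue Jae, Ava, Yul, Cyd, Zoe → queue [Ben, Omar, Fay, Tao, Jae, Ava, Yul, Cyd, Zoe]
Visit Ben → queue [Omar, Fay, Tao, Jae, Ava, Yul, Cyd, Zoe]
Visit Omar; enqueue Wes → queue [Fay, Tao, Jae, Ava, Yul, Cyd, Zoe, Wes]
Visit Fay → queue [Tao, Jae, Ava, Yul, Cyd, Zoe, Wes]
Visit Tao → queue [Jae, Ava, Yul, Cyd, Zoe, Wes]
Visit Jae → queue [Ava, Yul, Cyd, Zoe, Wes]
Visit Ava; enqueue Kai, Nia → queue [Yul, Cyd, Zoe, Wes, Kai, Nia]
Visit Yul → queue [Cyd, Zoe, Wes, Kai, Nia]
Visit Cyd; enqueue Ada → queue [Zoe, Wes, Kai, Nia, Ada]
Visit Zoe; enqueue Pia → queue [Wes, Kai, Nia, Ada, Pia]
Visit Wes → queue [Kai, Nia, Ada, Pia]
Visit Kai → queue [Nia, Ada, Pia]
Visit Nia → queue [Ada, Pia]
Visit Ada → queue [Pia]
Visit Pia → queue []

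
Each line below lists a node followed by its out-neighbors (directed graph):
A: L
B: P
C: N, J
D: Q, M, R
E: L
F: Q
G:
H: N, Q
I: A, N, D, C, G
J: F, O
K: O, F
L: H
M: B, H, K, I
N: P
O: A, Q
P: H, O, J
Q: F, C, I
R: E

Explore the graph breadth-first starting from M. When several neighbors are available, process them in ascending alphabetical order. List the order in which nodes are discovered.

Visit M; enqueue B, H, I, K → queue [B, H, I, K]
Visit B; enqueue P → queue [H, I, K, P]
Visit H; enqueue N, Q → queue [I, K, P, N, Q]
Visit I; enqueue A, C, D, G → queue [K, P, N, Q, A, C, D, G]
Visit K; enqueue F, O → queue [P, N, Q, A, C, D, G, F, O]
Visit P; enqueue J → queue [N, Q, A, C, D, G, F, O, J]
Visit N → queue [Q, A, C, D, G, F, O, J]
Visit Q → queue [A, C, D, G, F, O, J]
Visit A; enqueue L → queue [C, D, G, F, O, J, L]
Visit C → queue [D, G, F, O, J, L]
Visit D; enqueue R → queue [G, F, O, J, L, R]
Visit G → queue [F, O, J, L, R]
Visit F → queue [O, J, L, R]
Visit O → queue [J, L, R]
Visit J → queue [L, R]
Visit L → queue [R]
Visit R; enqueue E → queue [E]
Visit E → queue []

M B H I K P N Q A C D G F O J L R E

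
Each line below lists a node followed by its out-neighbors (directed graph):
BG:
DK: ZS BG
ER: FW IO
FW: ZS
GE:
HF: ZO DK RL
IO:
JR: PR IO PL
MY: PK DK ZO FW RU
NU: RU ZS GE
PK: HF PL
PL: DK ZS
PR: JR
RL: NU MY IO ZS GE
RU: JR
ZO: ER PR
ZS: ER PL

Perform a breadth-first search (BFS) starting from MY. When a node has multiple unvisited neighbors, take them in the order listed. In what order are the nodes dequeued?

Visit MY; enqueue PK, DK, ZO, FW, RU → queue [PK, DK, ZO, FW, RU]
Visit PK; enqueue HF, PL → queue [DK, ZO, FW, RU, HF, PL]
Visit DK; enqueue ZS, BG → queue [ZO, FW, RU, HF, PL, ZS, BG]
Visit ZO; enqueue ER, PR → queue [FW, RU, HF, PL, ZS, BG, ER, PR]
Visit FW → queue [RU, HF, PL, ZS, BG, ER, PR]
Visit RU; enqueue JR → queue [HF, PL, ZS, BG, ER, PR, JR]
Visit HF; enqueue RL → queue [PL, ZS, BG, ER, PR, JR, RL]
Visit PL → queue [ZS, BG, ER, PR, JR, RL]
Visit ZS → queue [BG, ER, PR, JR, RL]
Visit BG → queue [ER, PR, JR, RL]
Visit ER; enqueue IO → queue [PR, JR, RL, IO]
Visit PR → queue [JR, RL, IO]
Visit JR → queue [RL, IO]
Visit RL; enqueue NU, GE → queue [IO, NU, GE]
Visit IO → queue [NU, GE]
Visit NU → queue [GE]
Visit GE → queue []

MY, PK, DK, ZO, FW, RU, HF, PL, ZS, BG, ER, PR, JR, RL, IO, NU, GE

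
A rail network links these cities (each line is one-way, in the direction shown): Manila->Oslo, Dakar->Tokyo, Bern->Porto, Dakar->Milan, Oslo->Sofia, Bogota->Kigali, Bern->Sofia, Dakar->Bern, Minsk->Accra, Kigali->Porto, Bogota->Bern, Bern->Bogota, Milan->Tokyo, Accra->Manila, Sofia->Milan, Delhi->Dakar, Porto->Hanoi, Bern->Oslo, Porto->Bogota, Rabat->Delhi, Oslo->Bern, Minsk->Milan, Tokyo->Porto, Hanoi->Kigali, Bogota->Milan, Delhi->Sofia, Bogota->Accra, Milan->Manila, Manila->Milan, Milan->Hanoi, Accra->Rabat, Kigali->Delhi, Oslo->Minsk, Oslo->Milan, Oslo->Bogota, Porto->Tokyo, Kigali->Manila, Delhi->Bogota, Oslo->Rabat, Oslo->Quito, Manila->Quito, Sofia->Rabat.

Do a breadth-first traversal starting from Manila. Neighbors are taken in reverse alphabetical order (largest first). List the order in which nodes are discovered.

Manila Quito Oslo Milan Sofia Rabat Minsk Bogota Bern Tokyo Hanoi Delhi Accra Kigali Porto Dakar

Visit Manila; enqueue Quito, Oslo, Milan → queue [Quito, Oslo, Milan]
Visit Quito → queue [Oslo, Milan]
Visit Oslo; enqueue Sofia, Rabat, Minsk, Bogota, Bern → queue [Milan, Sofia, Rabat, Minsk, Bogota, Bern]
Visit Milan; enqueue Tokyo, Hanoi → queue [Sofia, Rabat, Minsk, Bogota, Bern, Tokyo, Hanoi]
Visit Sofia → queue [Rabat, Minsk, Bogota, Bern, Tokyo, Hanoi]
Visit Rabat; enqueue Delhi → queue [Minsk, Bogota, Bern, Tokyo, Hanoi, Delhi]
Visit Minsk; enqueue Accra → queue [Bogota, Bern, Tokyo, Hanoi, Delhi, Accra]
Visit Bogota; enqueue Kigali → queue [Bern, Tokyo, Hanoi, Delhi, Accra, Kigali]
Visit Bern; enqueue Porto → queue [Tokyo, Hanoi, Delhi, Accra, Kigali, Porto]
Visit Tokyo → queue [Hanoi, Delhi, Accra, Kigali, Porto]
Visit Hanoi → queue [Delhi, Accra, Kigali, Porto]
Visit Delhi; enqueue Dakar → queue [Accra, Kigali, Porto, Dakar]
Visit Accra → queue [Kigali, Porto, Dakar]
Visit Kigali → queue [Porto, Dakar]
Visit Porto → queue [Dakar]
Visit Dakar → queue []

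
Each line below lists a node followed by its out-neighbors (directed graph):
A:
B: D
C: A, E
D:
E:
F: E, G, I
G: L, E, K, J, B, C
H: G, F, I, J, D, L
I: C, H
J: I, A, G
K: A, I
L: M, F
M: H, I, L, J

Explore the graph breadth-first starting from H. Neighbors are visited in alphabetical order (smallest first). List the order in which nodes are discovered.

Visit H; enqueue D, F, G, I, J, L → queue [D, F, G, I, J, L]
Visit D → queue [F, G, I, J, L]
Visit F; enqueue E → queue [G, I, J, L, E]
Visit G; enqueue B, C, K → queue [I, J, L, E, B, C, K]
Visit I → queue [J, L, E, B, C, K]
Visit J; enqueue A → queue [L, E, B, C, K, A]
Visit L; enqueue M → queue [E, B, C, K, A, M]
Visit E → queue [B, C, K, A, M]
Visit B → queue [C, K, A, M]
Visit C → queue [K, A, M]
Visit K → queue [A, M]
Visit A → queue [M]
Visit M → queue []

H D F G I J L E B C K A M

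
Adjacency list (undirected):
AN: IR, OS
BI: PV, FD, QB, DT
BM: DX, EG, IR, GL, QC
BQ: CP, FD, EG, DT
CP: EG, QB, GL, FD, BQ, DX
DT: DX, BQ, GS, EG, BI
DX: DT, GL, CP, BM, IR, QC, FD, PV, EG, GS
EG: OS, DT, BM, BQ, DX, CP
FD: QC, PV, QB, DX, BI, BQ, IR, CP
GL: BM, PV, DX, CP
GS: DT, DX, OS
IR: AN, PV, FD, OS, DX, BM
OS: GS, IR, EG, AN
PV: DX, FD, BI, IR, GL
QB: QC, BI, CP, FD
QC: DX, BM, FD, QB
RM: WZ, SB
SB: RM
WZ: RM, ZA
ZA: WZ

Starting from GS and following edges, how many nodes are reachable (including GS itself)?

BFS from GS visits: GS, DT, DX, OS, BQ, EG, BI, GL, CP, BM, IR, QC, FD, PV, AN, QB
Reachable nodes: 16 of 20 total.

16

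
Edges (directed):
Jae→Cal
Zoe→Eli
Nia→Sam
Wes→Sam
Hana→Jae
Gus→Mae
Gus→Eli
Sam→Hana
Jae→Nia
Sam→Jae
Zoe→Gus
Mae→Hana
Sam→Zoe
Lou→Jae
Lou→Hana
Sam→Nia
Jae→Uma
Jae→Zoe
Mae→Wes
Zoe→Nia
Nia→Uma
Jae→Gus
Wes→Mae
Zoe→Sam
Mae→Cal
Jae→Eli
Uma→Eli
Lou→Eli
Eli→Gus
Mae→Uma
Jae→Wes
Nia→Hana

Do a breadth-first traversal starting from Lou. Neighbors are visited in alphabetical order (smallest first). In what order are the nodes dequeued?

Visit Lou; enqueue Eli, Hana, Jae → queue [Eli, Hana, Jae]
Visit Eli; enqueue Gus → queue [Hana, Jae, Gus]
Visit Hana → queue [Jae, Gus]
Visit Jae; enqueue Cal, Nia, Uma, Wes, Zoe → queue [Gus, Cal, Nia, Uma, Wes, Zoe]
Visit Gus; enqueue Mae → queue [Cal, Nia, Uma, Wes, Zoe, Mae]
Visit Cal → queue [Nia, Uma, Wes, Zoe, Mae]
Visit Nia; enqueue Sam → queue [Uma, Wes, Zoe, Mae, Sam]
Visit Uma → queue [Wes, Zoe, Mae, Sam]
Visit Wes → queue [Zoe, Mae, Sam]
Visit Zoe → queue [Mae, Sam]
Visit Mae → queue [Sam]
Visit Sam → queue []

Lou, Eli, Hana, Jae, Gus, Cal, Nia, Uma, Wes, Zoe, Mae, Sam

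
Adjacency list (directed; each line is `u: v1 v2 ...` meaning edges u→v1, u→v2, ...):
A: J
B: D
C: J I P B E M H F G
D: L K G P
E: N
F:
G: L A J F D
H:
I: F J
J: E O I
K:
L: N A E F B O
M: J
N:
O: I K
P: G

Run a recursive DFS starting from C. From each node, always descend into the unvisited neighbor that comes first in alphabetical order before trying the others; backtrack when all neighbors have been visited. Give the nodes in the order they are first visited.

Visit C
C → B
B → D
D → G
G → A
A → J
J → E
E → N
J → I
I → F
J → O
O → K
G → L
D → P
C → H
C → M

C, B, D, G, A, J, E, N, I, F, O, K, L, P, H, M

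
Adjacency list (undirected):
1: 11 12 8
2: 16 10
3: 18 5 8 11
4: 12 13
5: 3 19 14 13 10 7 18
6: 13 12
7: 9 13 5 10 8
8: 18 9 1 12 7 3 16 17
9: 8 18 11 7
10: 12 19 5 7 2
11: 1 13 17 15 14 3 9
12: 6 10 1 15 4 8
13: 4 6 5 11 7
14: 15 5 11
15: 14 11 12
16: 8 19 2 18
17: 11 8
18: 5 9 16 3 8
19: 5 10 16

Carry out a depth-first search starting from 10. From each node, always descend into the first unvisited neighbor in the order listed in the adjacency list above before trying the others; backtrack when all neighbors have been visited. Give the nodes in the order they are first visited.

10 -> 12 -> 6 -> 13 -> 4 -> 5 -> 3 -> 18 -> 9 -> 8 -> 1 -> 11 -> 17 -> 15 -> 14 -> 7 -> 16 -> 19 -> 2

Visit 10
10 → 12
12 → 6
6 → 13
13 → 4
13 → 5
5 → 3
3 → 18
18 → 9
9 → 8
8 → 1
1 → 11
11 → 17
11 → 15
15 → 14
8 → 7
8 → 16
16 → 19
16 → 2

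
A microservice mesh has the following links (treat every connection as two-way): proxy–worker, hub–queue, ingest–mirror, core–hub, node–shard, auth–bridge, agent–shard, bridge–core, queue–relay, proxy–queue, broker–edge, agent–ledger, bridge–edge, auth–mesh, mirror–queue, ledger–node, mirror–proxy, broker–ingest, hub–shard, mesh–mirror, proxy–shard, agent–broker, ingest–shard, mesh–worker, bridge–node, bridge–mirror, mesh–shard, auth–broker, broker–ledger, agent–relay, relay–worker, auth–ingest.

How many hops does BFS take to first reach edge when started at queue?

3

Level 0: queue
Level 1: hub, mirror, proxy, relay
Level 2: agent, bridge, core, ingest, mesh, shard, worker
Level 3: auth, broker, edge, ledger, node
edge first appears at level 3.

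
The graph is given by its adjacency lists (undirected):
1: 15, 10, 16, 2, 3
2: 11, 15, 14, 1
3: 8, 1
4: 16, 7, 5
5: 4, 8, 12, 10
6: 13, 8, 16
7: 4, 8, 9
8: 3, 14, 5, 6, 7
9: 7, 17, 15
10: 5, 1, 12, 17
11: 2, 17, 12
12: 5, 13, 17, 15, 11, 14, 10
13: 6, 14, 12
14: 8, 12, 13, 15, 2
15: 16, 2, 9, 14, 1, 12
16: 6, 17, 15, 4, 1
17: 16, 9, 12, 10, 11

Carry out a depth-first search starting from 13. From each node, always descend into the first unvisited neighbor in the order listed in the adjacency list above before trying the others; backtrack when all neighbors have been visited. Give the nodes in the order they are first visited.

13 → 6 → 8 → 3 → 1 → 15 → 16 → 17 → 9 → 7 → 4 → 5 → 12 → 11 → 2 → 14 → 10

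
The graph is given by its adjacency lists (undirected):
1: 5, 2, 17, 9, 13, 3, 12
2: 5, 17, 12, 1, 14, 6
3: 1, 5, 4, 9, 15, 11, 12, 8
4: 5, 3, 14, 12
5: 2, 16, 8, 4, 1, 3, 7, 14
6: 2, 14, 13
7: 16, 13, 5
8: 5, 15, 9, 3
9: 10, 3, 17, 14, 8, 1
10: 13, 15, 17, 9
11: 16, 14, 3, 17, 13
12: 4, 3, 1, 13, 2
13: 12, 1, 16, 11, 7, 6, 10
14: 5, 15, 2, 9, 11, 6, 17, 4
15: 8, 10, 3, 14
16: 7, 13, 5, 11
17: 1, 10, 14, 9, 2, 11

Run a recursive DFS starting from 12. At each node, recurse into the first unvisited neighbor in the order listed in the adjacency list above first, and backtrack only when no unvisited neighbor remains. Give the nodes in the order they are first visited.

12 → 4 → 5 → 2 → 17 → 1 → 9 → 10 → 13 → 16 → 7 → 11 → 14 → 15 → 8 → 3 → 6

Visit 12
12 → 4
4 → 5
5 → 2
2 → 17
17 → 1
1 → 9
9 → 10
10 → 13
13 → 16
16 → 7
16 → 11
11 → 14
14 → 15
15 → 8
8 → 3
14 → 6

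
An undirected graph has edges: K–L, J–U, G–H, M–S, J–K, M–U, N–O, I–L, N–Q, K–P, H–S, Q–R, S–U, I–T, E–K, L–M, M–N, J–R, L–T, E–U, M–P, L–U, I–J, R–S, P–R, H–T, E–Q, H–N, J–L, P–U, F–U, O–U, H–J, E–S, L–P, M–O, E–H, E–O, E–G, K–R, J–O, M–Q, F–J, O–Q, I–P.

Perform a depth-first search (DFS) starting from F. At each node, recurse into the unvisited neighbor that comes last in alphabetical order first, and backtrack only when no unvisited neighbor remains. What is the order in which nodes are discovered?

Visit F
F → U
U → S
S → R
R → Q
Q → O
O → N
N → M
M → P
P → L
L → T
T → I
I → J
J → K
K → E
E → H
H → G

F → U → S → R → Q → O → N → M → P → L → T → I → J → K → E → H → G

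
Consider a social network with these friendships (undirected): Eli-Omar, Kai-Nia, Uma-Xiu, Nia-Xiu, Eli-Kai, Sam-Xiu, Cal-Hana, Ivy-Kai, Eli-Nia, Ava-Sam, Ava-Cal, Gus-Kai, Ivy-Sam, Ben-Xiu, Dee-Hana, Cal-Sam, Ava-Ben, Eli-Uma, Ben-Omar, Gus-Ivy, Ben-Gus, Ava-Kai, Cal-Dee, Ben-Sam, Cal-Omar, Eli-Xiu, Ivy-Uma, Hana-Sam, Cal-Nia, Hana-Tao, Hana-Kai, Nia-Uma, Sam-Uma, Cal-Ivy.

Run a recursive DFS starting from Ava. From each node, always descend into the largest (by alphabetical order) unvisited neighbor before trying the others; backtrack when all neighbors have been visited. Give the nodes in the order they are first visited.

Ava Sam Xiu Uma Nia Kai Ivy Gus Ben Omar Eli Cal Hana Tao Dee

Visit Ava
Ava → Sam
Sam → Xiu
Xiu → Uma
Uma → Nia
Nia → Kai
Kai → Ivy
Ivy → Gus
Gus → Ben
Ben → Omar
Omar → Eli
Omar → Cal
Cal → Hana
Hana → Tao
Hana → Dee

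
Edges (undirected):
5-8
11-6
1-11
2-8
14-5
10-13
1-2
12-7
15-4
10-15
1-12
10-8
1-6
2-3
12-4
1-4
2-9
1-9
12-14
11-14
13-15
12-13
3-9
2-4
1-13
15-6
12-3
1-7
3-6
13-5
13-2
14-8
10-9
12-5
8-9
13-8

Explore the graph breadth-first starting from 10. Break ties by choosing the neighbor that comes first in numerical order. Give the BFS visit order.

10, 8, 9, 13, 15, 2, 5, 14, 1, 3, 12, 4, 6, 11, 7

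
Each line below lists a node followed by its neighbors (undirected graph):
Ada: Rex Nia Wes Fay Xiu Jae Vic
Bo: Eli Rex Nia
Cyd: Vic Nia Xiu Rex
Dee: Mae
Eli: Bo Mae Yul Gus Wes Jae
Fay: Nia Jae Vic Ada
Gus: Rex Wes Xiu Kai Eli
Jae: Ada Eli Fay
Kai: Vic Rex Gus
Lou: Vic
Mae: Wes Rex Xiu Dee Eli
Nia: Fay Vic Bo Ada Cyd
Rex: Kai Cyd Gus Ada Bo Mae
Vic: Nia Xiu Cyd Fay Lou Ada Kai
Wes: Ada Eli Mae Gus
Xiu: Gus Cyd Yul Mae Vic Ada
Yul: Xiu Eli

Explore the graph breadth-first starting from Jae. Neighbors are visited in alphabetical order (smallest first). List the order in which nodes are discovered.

Jae → Ada → Eli → Fay → Nia → Rex → Vic → Wes → Xiu → Bo → Gus → Mae → Yul → Cyd → Kai → Lou → Dee

Visit Jae; enqueue Ada, Eli, Fay → queue [Ada, Eli, Fay]
Visit Ada; enqueue Nia, Rex, Vic, Wes, Xiu → queue [Eli, Fay, Nia, Rex, Vic, Wes, Xiu]
Visit Eli; enqueue Bo, Gus, Mae, Yul → queue [Fay, Nia, Rex, Vic, Wes, Xiu, Bo, Gus, Mae, Yul]
Visit Fay → queue [Nia, Rex, Vic, Wes, Xiu, Bo, Gus, Mae, Yul]
Visit Nia; enqueue Cyd → queue [Rex, Vic, Wes, Xiu, Bo, Gus, Mae, Yul, Cyd]
Visit Rex; enqueue Kai → queue [Vic, Wes, Xiu, Bo, Gus, Mae, Yul, Cyd, Kai]
Visit Vic; enqueue Lou → queue [Wes, Xiu, Bo, Gus, Mae, Yul, Cyd, Kai, Lou]
Visit Wes → queue [Xiu, Bo, Gus, Mae, Yul, Cyd, Kai, Lou]
Visit Xiu → queue [Bo, Gus, Mae, Yul, Cyd, Kai, Lou]
Visit Bo → queue [Gus, Mae, Yul, Cyd, Kai, Lou]
Visit Gus → queue [Mae, Yul, Cyd, Kai, Lou]
Visit Mae; enqueue Dee → queue [Yul, Cyd, Kai, Lou, Dee]
Visit Yul → queue [Cyd, Kai, Lou, Dee]
Visit Cyd → queue [Kai, Lou, Dee]
Visit Kai → queue [Lou, Dee]
Visit Lou → queue [Dee]
Visit Dee → queue []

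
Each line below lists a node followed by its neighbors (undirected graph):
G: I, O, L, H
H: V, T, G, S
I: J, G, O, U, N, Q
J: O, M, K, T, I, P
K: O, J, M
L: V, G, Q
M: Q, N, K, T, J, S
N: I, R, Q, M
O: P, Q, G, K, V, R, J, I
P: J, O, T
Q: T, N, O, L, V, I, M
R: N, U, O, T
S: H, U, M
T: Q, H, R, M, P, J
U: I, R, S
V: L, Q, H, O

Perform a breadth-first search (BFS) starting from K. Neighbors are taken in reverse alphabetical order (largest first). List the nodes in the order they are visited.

Visit K; enqueue O, M, J → queue [O, M, J]
Visit O; enqueue V, R, Q, P, I, G → queue [M, J, V, R, Q, P, I, G]
Visit M; enqueue T, S, N → queue [J, V, R, Q, P, I, G, T, S, N]
Visit J → queue [V, R, Q, P, I, G, T, S, N]
Visit V; enqueue L, H → queue [R, Q, P, I, G, T, S, N, L, H]
Visit R; enqueue U → queue [Q, P, I, G, T, S, N, L, H, U]
Visit Q → queue [P, I, G, T, S, N, L, H, U]
Visit P → queue [I, G, T, S, N, L, H, U]
Visit I → queue [G, T, S, N, L, H, U]
Visit G → queue [T, S, N, L, H, U]
Visit T → queue [S, N, L, H, U]
Visit S → queue [N, L, H, U]
Visit N → queue [L, H, U]
Visit L → queue [H, U]
Visit H → queue [U]
Visit U → queue []

K O M J V R Q P I G T S N L H U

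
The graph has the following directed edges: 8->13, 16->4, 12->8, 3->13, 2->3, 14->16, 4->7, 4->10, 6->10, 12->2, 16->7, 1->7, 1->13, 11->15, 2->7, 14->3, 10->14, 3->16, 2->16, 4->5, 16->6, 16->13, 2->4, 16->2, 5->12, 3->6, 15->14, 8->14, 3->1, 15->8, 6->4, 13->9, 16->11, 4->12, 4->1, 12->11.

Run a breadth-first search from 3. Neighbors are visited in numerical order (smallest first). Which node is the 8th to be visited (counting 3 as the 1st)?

10

Visit 3; enqueue 1, 6, 13, 16 → queue [1, 6, 13, 16]
Visit 1; enqueue 7 → queue [6, 13, 16, 7]
Visit 6; enqueue 4, 10 → queue [13, 16, 7, 4, 10]
Visit 13; enqueue 9 → queue [16, 7, 4, 10, 9]
Visit 16; enqueue 2, 11 → queue [7, 4, 10, 9, 2, 11]
Visit 7 → queue [4, 10, 9, 2, 11]
Visit 4; enqueue 5, 12 → queue [10, 9, 2, 11, 5, 12]
Visit 10; enqueue 14 → queue [9, 2, 11, 5, 12, 14]
Visit 9 → queue [2, 11, 5, 12, 14]
Visit 2 → queue [11, 5, 12, 14]
Visit 11; enqueue 15 → queue [5, 12, 14, 15]
Visit 5 → queue [12, 14, 15]
Visit 12; enqueue 8 → queue [14, 15, 8]
Visit 14 → queue [15, 8]
Visit 15 → queue [8]
Visit 8 → queue []

Visit order: 3, 1, 6, 13, 16, 7, 4, 10, 9, 2, 11, 5, 12, 14, 15, 8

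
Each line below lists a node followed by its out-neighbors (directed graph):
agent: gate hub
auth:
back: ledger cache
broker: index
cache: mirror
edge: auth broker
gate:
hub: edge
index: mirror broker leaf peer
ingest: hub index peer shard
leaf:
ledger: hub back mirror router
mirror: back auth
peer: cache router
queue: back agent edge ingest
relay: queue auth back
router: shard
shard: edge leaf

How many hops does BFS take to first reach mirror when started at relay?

3

Level 0: relay
Level 1: auth, back, queue
Level 2: agent, cache, edge, ingest, ledger
Level 3: broker, gate, hub, index, mirror, peer, router, shard
Level 4: leaf
mirror first appears at level 3.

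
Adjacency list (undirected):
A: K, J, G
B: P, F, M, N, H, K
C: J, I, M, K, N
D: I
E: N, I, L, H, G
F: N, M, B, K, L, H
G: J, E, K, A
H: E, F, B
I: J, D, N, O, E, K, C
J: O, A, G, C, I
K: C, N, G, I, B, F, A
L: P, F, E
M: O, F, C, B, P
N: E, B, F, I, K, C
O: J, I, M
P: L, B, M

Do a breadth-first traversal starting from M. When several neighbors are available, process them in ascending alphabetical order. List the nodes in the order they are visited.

M, B, C, F, O, P, H, K, N, I, J, L, E, A, G, D

Visit M; enqueue B, C, F, O, P → queue [B, C, F, O, P]
Visit B; enqueue H, K, N → queue [C, F, O, P, H, K, N]
Visit C; enqueue I, J → queue [F, O, P, H, K, N, I, J]
Visit F; enqueue L → queue [O, P, H, K, N, I, J, L]
Visit O → queue [P, H, K, N, I, J, L]
Visit P → queue [H, K, N, I, J, L]
Visit H; enqueue E → queue [K, N, I, J, L, E]
Visit K; enqueue A, G → queue [N, I, J, L, E, A, G]
Visit N → queue [I, J, L, E, A, G]
Visit I; enqueue D → queue [J, L, E, A, G, D]
Visit J → queue [L, E, A, G, D]
Visit L → queue [E, A, G, D]
Visit E → queue [A, G, D]
Visit A → queue [G, D]
Visit G → queue [D]
Visit D → queue []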